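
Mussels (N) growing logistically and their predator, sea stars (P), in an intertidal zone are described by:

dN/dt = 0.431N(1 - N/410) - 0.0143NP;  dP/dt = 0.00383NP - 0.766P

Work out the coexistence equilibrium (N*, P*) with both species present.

N* ≈ 200, P* ≈ 15.4

From dP/dt = 0 with P > 0: 0.00383N* = 0.766, so N* = 200.
Substitute into dN/dt = 0: 0.431(1 - 200/410) = 0.0143P*.
The bracket is 0.512, giving P* = 0.221/0.0143 = 15.4.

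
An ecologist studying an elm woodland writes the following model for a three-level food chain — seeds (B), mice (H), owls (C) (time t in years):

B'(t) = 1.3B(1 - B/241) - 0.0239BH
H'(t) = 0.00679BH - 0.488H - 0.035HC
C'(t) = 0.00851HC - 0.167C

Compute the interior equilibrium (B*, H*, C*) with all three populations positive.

B* ≈ 154, H* ≈ 19.6, C* ≈ 15.9

From dC/dt = 0: 0.00851H* = 0.167, so H* = 19.6.
From dB/dt = 0: 1.3(1 - B*/241) = 0.0239·19.6, giving B* = 241·(1 - 0.361) = 154.
From dH/dt = 0: 0.00679·154 - 0.488 = 0.035C*, so C* = 0.558/0.035 = 15.9.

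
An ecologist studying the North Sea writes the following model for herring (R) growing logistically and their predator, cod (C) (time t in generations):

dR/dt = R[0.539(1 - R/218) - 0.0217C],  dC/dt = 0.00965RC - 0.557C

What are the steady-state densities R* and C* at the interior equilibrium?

R* ≈ 57.7, C* ≈ 18.3

From dC/dt = 0 with C > 0: 0.00965R* = 0.557, so R* = 57.7.
Substitute into dR/dt = 0: 0.539(1 - 57.7/218) = 0.0217C*.
The bracket is 0.735, giving C* = 0.396/0.0217 = 18.3.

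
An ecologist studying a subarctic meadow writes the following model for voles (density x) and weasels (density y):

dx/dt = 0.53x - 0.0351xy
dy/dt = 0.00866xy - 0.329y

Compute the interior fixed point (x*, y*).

x* ≈ 38, y* ≈ 15.1

Set dy/dt = 0 with y > 0: 0.00866x - 0.329 = 0, so x* = 0.329/0.00866 = 38.
Set dx/dt = 0 with x > 0: 0.53 - 0.0351y = 0, so y* = 0.53/0.0351 = 15.1.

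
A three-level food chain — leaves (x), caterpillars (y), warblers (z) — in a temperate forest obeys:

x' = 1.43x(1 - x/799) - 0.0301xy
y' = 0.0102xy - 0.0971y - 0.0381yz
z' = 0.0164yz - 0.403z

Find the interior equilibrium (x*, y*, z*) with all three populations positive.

x* ≈ 386, y* ≈ 24.6, z* ≈ 101

From dz/dt = 0: 0.0164y* = 0.403, so y* = 24.6.
From dx/dt = 0: 1.43(1 - x*/799) = 0.0301·24.6, giving x* = 799·(1 - 0.517) = 386.
From dy/dt = 0: 0.0102·386 - 0.0971 = 0.0381z*, so z* = 3.84/0.0381 = 101.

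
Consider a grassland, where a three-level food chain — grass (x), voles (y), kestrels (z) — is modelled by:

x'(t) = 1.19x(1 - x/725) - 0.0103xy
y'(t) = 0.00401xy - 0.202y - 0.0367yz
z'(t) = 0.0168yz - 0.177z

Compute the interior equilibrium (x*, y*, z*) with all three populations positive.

From dz/dt = 0: 0.0168y* = 0.177, so y* = 10.5.
From dx/dt = 0: 1.19(1 - x*/725) = 0.0103·10.5, giving x* = 725·(1 - 0.0912) = 659.
From dy/dt = 0: 0.00401·659 - 0.202 = 0.0367z*, so z* = 2.44/0.0367 = 66.5.

x* ≈ 659, y* ≈ 10.5, z* ≈ 66.5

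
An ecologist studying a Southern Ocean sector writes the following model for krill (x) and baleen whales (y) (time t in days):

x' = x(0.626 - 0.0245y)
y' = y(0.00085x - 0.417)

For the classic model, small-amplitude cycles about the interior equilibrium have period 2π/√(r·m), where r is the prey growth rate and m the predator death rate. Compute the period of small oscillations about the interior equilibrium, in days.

T ≈ 12.3 days

Here r = 0.626 and m = 0.417, so r·m = 0.261.
ω = √0.261 = 0.511 per day, hence T = 2π/ω ≈ 12.3 days.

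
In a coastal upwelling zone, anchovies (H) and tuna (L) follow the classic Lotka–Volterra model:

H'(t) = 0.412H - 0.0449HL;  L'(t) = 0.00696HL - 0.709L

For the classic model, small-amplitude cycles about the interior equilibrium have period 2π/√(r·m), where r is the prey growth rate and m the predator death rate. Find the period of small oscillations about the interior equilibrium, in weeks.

T ≈ 11.6 weeks

Here r = 0.412 and m = 0.709, so r·m = 0.292.
ω = √0.292 = 0.54 per week, hence T = 2π/ω ≈ 11.6 weeks.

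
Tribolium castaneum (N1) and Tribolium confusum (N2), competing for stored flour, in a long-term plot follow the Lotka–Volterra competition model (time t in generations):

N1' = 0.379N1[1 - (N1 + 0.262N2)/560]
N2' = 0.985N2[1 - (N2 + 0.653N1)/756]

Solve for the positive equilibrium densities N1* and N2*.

Setting both brackets to zero gives the nullclines N1 + 0.262N2 = 560 and 0.653N1 + N2 = 756.
Substituting N2 = 756 - 0.653N1 into the first: N1(1 - 0.262·0.653) = 560 - 0.262·756.
So N1* = 362/0.829 = 437, and then N2* = 756 - 0.653·437 = 471.

N1* ≈ 437, N2* ≈ 471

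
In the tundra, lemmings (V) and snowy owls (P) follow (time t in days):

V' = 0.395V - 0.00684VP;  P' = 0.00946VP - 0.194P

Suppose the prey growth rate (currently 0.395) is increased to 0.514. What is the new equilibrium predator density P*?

P* ≈ 75.1

At the interior fixed point, setting dV/dt = 0 with V > 0 fixes P* = (prey growth rate)/(VP coefficient) — independent of the other coefficients.
With the change, P* = 0.514/0.00684 = 75.1; it rises from 57.7.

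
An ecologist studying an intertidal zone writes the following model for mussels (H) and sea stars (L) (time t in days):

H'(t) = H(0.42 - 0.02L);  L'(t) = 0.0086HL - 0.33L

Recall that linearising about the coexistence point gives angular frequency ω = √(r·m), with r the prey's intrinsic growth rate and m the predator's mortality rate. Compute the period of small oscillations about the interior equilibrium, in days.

Here r = 0.42 and m = 0.33, so r·m = 0.139.
ω = √0.139 = 0.372 per day, hence T = 2π/ω ≈ 16.9 days.

T ≈ 16.9 days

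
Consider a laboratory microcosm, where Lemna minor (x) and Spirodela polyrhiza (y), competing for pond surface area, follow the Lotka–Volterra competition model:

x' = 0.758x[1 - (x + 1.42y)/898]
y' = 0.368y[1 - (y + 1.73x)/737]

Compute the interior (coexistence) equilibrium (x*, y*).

x* ≈ 102, y* ≈ 561

Setting both brackets to zero gives the nullclines x + 1.42y = 898 and 1.73x + y = 737.
Substituting y = 737 - 1.73x into the first: x(1 - 1.42·1.73) = 898 - 1.42·737.
So x* = -149/-1.46 = 102, and then y* = 737 - 1.73·102 = 561.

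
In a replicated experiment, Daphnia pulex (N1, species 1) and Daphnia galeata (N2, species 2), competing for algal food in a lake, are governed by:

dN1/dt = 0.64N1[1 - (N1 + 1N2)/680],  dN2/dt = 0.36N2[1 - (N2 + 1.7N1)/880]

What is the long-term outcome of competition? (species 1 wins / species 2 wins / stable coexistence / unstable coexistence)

unstable coexistence (outcome depends on initial conditions)

Compare the nullcline intercepts: K1/α12 = 680/1 = 680 < K2 = 880; K2/α21 = 880/1.7 = 518 < K1 = 680.
Since both are reversed, neither can invade when rare; the interior point is a saddle.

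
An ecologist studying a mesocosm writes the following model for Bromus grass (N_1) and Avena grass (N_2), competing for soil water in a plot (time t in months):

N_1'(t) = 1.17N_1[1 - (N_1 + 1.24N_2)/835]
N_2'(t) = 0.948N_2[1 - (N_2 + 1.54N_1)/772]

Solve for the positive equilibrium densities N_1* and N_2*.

Setting both brackets to zero gives the nullclines N_1 + 1.24N_2 = 835 and 1.54N_1 + N_2 = 772.
Substituting N_2 = 772 - 1.54N_1 into the first: N_1(1 - 1.24·1.54) = 835 - 1.24·772.
So N_1* = -122/-0.91 = 134, and then N_2* = 772 - 1.54·134 = 565.

N_1* ≈ 134, N_2* ≈ 565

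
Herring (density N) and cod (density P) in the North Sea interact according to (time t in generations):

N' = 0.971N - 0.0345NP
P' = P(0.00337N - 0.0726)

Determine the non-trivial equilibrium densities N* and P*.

Set dP/dt = 0 with P > 0: 0.00337N - 0.0726 = 0, so N* = 0.0726/0.00337 = 21.5.
Set dN/dt = 0 with N > 0: 0.971 - 0.0345P = 0, so P* = 0.971/0.0345 = 28.1.

N* ≈ 21.5, P* ≈ 28.1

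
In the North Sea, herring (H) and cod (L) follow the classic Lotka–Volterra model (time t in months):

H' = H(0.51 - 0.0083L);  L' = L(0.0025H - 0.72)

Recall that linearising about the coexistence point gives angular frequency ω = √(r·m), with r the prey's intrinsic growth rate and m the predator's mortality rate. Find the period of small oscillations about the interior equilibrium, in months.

T ≈ 10.4 months

Here r = 0.51 and m = 0.72, so r·m = 0.367.
ω = √0.367 = 0.606 per month, hence T = 2π/ω ≈ 10.4 months.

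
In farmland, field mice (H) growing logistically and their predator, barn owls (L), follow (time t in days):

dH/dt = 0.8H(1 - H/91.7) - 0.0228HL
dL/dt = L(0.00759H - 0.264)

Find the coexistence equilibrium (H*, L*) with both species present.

From dL/dt = 0 with L > 0: 0.00759H* = 0.264, so H* = 34.8.
Substitute into dH/dt = 0: 0.8(1 - 34.8/91.7) = 0.0228L*.
The bracket is 0.621, giving L* = 0.497/0.0228 = 21.8.

H* ≈ 34.8, L* ≈ 21.8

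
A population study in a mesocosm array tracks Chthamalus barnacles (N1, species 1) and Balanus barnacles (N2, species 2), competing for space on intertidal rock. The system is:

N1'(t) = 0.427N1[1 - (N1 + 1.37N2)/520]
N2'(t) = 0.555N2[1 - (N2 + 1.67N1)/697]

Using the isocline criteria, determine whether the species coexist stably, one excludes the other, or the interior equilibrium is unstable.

unstable coexistence (outcome depends on initial conditions)

Compare the nullcline intercepts: K1/α12 = 520/1.37 = 380 < K2 = 697; K2/α21 = 697/1.67 = 417 < K1 = 520.
Since both are reversed, neither can invade when rare; the interior point is a saddle.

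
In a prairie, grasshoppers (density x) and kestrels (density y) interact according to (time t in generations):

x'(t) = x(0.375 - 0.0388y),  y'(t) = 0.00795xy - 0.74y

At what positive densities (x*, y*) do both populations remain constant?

Set dy/dt = 0 with y > 0: 0.00795x - 0.74 = 0, so x* = 0.74/0.00795 = 93.1.
Set dx/dt = 0 with x > 0: 0.375 - 0.0388y = 0, so y* = 0.375/0.0388 = 9.66.

x* ≈ 93.1, y* ≈ 9.66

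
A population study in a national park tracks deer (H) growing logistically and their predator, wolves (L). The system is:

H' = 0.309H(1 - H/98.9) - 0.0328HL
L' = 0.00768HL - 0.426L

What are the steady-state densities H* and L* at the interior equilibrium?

From dL/dt = 0 with L > 0: 0.00768H* = 0.426, so H* = 55.5.
Substitute into dH/dt = 0: 0.309(1 - 55.5/98.9) = 0.0328L*.
The bracket is 0.439, giving L* = 0.136/0.0328 = 4.14.

H* ≈ 55.5, L* ≈ 4.14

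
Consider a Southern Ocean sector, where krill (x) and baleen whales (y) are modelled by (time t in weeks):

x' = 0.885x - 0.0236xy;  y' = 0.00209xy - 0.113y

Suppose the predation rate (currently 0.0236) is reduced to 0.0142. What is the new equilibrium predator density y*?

y* ≈ 62.3

At the interior fixed point, setting dx/dt = 0 with x > 0 fixes y* = (prey growth rate)/(xy coefficient) — independent of the other coefficients.
With the change, y* = 0.885/0.0142 = 62.3; it rises from 37.5.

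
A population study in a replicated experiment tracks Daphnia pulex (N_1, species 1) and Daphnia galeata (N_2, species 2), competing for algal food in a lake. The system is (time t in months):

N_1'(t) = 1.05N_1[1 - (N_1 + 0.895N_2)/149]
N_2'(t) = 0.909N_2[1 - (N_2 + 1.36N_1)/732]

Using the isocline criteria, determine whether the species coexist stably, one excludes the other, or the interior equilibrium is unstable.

species 2 excludes species 1

Compare the nullcline intercepts: K1/α12 = 149/0.895 = 166 < K2 = 732; K2/α21 = 732/1.36 = 538 > K1 = 149.
Since the inequalities point opposite ways, species 2 can invade but species 1 cannot.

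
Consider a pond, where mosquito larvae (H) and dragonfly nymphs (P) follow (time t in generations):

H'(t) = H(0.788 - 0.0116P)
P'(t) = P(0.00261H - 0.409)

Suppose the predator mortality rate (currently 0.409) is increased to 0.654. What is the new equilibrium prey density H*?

H* ≈ 251

At the interior fixed point, setting dP/dt = 0 with P > 0 fixes H* = (predator death rate)/(HP coefficient) — independent of the other coefficients.
With the change, H* = 0.654/0.00261 = 251; it rises from 157.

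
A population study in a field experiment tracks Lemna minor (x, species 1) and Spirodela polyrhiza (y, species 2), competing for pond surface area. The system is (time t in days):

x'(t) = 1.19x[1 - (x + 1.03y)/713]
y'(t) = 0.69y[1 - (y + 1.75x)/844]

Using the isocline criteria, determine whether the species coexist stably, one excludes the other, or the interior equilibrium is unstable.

Compare the nullcline intercepts: K1/α12 = 713/1.03 = 692 < K2 = 844; K2/α21 = 844/1.75 = 482 < K1 = 713.
Since both are reversed, neither can invade when rare; the interior point is a saddle.

unstable coexistence (outcome depends on initial conditions)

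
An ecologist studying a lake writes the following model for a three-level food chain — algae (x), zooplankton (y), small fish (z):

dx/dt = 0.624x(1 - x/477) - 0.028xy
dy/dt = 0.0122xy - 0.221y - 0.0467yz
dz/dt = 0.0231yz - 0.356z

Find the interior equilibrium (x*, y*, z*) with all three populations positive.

From dz/dt = 0: 0.0231y* = 0.356, so y* = 15.4.
From dx/dt = 0: 0.624(1 - x*/477) = 0.028·15.4, giving x* = 477·(1 - 0.692) = 147.
From dy/dt = 0: 0.0122·147 - 0.221 = 0.0467z*, so z* = 1.57/0.0467 = 33.7.

x* ≈ 147, y* ≈ 15.4, z* ≈ 33.7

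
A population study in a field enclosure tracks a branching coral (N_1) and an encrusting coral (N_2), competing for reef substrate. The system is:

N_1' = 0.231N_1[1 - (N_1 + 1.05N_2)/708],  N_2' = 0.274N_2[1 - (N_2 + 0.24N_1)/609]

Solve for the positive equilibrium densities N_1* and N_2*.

N_1* ≈ 91.6, N_2* ≈ 587

Setting both brackets to zero gives the nullclines N_1 + 1.05N_2 = 708 and 0.24N_1 + N_2 = 609.
Substituting N_2 = 609 - 0.24N_1 into the first: N_1(1 - 1.05·0.24) = 708 - 1.05·609.
So N_1* = 68.5/0.748 = 91.6, and then N_2* = 609 - 0.24·91.6 = 587.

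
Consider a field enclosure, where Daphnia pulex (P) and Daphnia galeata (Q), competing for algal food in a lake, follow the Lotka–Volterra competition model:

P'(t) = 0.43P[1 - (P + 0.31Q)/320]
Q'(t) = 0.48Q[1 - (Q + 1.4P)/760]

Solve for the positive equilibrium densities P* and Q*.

Setting both brackets to zero gives the nullclines P + 0.31Q = 320 and 1.4P + Q = 760.
Substituting Q = 760 - 1.4P into the first: P(1 - 0.31·1.4) = 320 - 0.31·760.
So P* = 84.4/0.566 = 149, and then Q* = 760 - 1.4·149 = 551.

P* ≈ 149, Q* ≈ 551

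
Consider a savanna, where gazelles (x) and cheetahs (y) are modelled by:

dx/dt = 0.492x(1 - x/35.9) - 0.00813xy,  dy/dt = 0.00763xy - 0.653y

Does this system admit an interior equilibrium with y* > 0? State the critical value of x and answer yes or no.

Threshold x = 85.6; K < 85.6, so no, the predator goes extinct.

The predator equation gives dy/dt > 0 only when x > 0.653/0.00763 = 85.6.
Without the predator, x → K = 35.9. Since 35.9 < 85.6, the predator cannot invade.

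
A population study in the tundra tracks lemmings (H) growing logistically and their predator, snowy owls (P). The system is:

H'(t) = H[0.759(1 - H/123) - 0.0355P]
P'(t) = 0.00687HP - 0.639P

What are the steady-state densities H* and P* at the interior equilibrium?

From dP/dt = 0 with P > 0: 0.00687H* = 0.639, so H* = 93.
Substitute into dH/dt = 0: 0.759(1 - 93/123) = 0.0355P*.
The bracket is 0.244, giving P* = 0.185/0.0355 = 5.21.

H* ≈ 93, P* ≈ 5.21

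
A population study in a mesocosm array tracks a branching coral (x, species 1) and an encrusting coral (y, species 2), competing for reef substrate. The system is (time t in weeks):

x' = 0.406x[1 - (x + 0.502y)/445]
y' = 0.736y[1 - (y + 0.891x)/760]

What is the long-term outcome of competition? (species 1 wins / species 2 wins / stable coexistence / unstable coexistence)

stable coexistence

Compare the nullcline intercepts: K1/α12 = 445/0.502 = 886 > K2 = 760; K2/α21 = 760/0.891 = 853 > K1 = 445.
Since both inequalities hold, each species can invade when rare, so the interior equilibrium is stable.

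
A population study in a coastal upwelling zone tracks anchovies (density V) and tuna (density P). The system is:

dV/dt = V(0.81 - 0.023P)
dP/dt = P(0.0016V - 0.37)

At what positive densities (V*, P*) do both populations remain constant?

Set dP/dt = 0 with P > 0: 0.0016V - 0.37 = 0, so V* = 0.37/0.0016 = 231.
Set dV/dt = 0 with V > 0: 0.81 - 0.023P = 0, so P* = 0.81/0.023 = 35.2.

V* ≈ 231, P* ≈ 35.2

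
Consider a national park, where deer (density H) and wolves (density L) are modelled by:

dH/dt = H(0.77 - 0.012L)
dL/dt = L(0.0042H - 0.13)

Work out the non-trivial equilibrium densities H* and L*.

H* ≈ 31, L* ≈ 64.2

Set dL/dt = 0 with L > 0: 0.0042H - 0.13 = 0, so H* = 0.13/0.0042 = 31.
Set dH/dt = 0 with H > 0: 0.77 - 0.012L = 0, so L* = 0.77/0.012 = 64.2.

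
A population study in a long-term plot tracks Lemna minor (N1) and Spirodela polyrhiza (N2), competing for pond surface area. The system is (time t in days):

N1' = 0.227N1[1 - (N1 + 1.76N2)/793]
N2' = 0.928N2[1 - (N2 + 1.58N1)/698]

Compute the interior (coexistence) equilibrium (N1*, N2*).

Setting both brackets to zero gives the nullclines N1 + 1.76N2 = 793 and 1.58N1 + N2 = 698.
Substituting N2 = 698 - 1.58N1 into the first: N1(1 - 1.76·1.58) = 793 - 1.76·698.
So N1* = -435/-1.78 = 245, and then N2* = 698 - 1.58·245 = 312.

N1* ≈ 245, N2* ≈ 312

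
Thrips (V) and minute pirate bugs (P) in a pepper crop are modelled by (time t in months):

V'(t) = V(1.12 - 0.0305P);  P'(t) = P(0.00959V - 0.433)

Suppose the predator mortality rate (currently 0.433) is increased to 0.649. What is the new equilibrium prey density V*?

At the interior fixed point, setting dP/dt = 0 with P > 0 fixes V* = (predator death rate)/(VP coefficient) — independent of the other coefficients.
With the change, V* = 0.649/0.00959 = 67.7; it rises from 45.2.

V* ≈ 67.7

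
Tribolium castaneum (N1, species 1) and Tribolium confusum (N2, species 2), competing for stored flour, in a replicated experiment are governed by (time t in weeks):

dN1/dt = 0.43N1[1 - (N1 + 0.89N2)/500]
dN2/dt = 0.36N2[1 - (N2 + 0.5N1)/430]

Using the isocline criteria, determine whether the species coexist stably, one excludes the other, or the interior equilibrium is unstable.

stable coexistence

Compare the nullcline intercepts: K1/α12 = 500/0.89 = 562 > K2 = 430; K2/α21 = 430/0.5 = 860 > K1 = 500.
Since both inequalities hold, each species can invade when rare, so the interior equilibrium is stable.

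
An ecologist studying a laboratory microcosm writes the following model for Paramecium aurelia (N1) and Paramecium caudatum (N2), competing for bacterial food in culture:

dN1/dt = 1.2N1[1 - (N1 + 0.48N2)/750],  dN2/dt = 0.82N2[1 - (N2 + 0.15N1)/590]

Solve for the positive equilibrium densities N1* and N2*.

Setting both brackets to zero gives the nullclines N1 + 0.48N2 = 750 and 0.15N1 + N2 = 590.
Substituting N2 = 590 - 0.15N1 into the first: N1(1 - 0.48·0.15) = 750 - 0.48·590.
So N1* = 467/0.928 = 503, and then N2* = 590 - 0.15·503 = 515.

N1* ≈ 503, N2* ≈ 515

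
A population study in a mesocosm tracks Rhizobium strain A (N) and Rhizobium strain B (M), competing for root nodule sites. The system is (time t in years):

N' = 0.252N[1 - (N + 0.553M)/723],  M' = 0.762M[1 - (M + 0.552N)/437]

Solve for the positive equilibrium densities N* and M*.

N* ≈ 693, M* ≈ 54.6

Setting both brackets to zero gives the nullclines N + 0.553M = 723 and 0.552N + M = 437.
Substituting M = 437 - 0.552N into the first: N(1 - 0.553·0.552) = 723 - 0.553·437.
So N* = 481/0.695 = 693, and then M* = 437 - 0.552·693 = 54.6.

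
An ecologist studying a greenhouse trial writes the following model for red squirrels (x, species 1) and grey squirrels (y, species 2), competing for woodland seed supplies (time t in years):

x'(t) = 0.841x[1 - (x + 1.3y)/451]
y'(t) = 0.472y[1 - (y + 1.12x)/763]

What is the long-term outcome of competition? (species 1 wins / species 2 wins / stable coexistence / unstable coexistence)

species 2 excludes species 1

Compare the nullcline intercepts: K1/α12 = 451/1.3 = 347 < K2 = 763; K2/α21 = 763/1.12 = 681 > K1 = 451.
Since the inequalities point opposite ways, species 2 can invade but species 1 cannot.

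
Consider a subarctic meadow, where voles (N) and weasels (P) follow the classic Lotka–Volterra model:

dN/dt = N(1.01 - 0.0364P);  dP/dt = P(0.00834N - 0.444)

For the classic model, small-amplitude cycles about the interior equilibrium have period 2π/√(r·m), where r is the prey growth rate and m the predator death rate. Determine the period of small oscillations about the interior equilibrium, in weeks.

T ≈ 9.38 weeks

Here r = 1.01 and m = 0.444, so r·m = 0.448.
ω = √0.448 = 0.67 per week, hence T = 2π/ω ≈ 9.38 weeks.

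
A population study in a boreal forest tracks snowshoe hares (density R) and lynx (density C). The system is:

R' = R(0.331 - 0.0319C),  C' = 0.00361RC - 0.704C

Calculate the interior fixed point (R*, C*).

R* ≈ 195, C* ≈ 10.4

Set dC/dt = 0 with C > 0: 0.00361R - 0.704 = 0, so R* = 0.704/0.00361 = 195.
Set dR/dt = 0 with R > 0: 0.331 - 0.0319C = 0, so C* = 0.331/0.0319 = 10.4.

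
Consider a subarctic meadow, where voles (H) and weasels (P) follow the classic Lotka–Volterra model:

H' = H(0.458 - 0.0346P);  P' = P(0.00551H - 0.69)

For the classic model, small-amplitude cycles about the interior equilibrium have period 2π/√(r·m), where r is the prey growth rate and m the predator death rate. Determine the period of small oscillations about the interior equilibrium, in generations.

T ≈ 11.2 generations

Here r = 0.458 and m = 0.69, so r·m = 0.316.
ω = √0.316 = 0.562 per generation, hence T = 2π/ω ≈ 11.2 generations.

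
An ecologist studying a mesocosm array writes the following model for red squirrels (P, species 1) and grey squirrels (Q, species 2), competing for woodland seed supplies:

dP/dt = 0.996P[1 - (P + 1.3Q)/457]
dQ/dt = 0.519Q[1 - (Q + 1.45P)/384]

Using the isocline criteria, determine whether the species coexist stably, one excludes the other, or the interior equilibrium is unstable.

Compare the nullcline intercepts: K1/α12 = 457/1.3 = 352 < K2 = 384; K2/α21 = 384/1.45 = 265 < K1 = 457.
Since both are reversed, neither can invade when rare; the interior point is a saddle.

unstable coexistence (outcome depends on initial conditions)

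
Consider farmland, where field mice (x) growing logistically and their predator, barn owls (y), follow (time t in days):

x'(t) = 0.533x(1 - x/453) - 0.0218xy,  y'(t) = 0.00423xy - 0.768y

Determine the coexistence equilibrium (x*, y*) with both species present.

From dy/dt = 0 with y > 0: 0.00423x* = 0.768, so x* = 182.
Substitute into dx/dt = 0: 0.533(1 - 182/453) = 0.0218y*.
The bracket is 0.599, giving y* = 0.319/0.0218 = 14.7.

x* ≈ 182, y* ≈ 14.7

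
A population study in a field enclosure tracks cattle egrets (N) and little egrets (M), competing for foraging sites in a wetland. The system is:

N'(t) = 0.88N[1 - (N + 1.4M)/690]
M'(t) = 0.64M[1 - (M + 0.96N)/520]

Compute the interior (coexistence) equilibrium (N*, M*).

Setting both brackets to zero gives the nullclines N + 1.4M = 690 and 0.96N + M = 520.
Substituting M = 520 - 0.96N into the first: N(1 - 1.4·0.96) = 690 - 1.4·520.
So N* = -38/-0.344 = 110, and then M* = 520 - 0.96·110 = 414.

N* ≈ 110, M* ≈ 414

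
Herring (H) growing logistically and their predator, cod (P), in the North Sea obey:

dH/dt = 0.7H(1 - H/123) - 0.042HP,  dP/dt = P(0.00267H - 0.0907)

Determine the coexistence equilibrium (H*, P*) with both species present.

H* ≈ 34, P* ≈ 12.1

From dP/dt = 0 with P > 0: 0.00267H* = 0.0907, so H* = 34.
Substitute into dH/dt = 0: 0.7(1 - 34/123) = 0.042P*.
The bracket is 0.724, giving P* = 0.507/0.042 = 12.1.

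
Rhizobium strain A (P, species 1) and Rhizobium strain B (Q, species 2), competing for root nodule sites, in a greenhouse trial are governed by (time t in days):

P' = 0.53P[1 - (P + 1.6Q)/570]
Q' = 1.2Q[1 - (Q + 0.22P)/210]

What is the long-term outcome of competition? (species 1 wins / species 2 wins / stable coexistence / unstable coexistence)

Compare the nullcline intercepts: K1/α12 = 570/1.6 = 356 > K2 = 210; K2/α21 = 210/0.22 = 955 > K1 = 570.
Since both inequalities hold, each species can invade when rare, so the interior equilibrium is stable.

stable coexistence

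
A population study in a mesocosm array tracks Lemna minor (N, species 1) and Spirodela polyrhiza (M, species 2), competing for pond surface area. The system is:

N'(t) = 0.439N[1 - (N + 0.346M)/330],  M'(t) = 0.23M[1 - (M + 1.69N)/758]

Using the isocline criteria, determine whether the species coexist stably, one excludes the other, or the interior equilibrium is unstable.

stable coexistence

Compare the nullcline intercepts: K1/α12 = 330/0.346 = 954 > K2 = 758; K2/α21 = 758/1.69 = 449 > K1 = 330.
Since both inequalities hold, each species can invade when rare, so the interior equilibrium is stable.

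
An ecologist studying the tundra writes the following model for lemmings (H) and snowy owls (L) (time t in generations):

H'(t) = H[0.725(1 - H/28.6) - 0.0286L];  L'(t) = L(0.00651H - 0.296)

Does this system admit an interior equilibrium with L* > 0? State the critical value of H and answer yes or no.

The predator equation gives dL/dt > 0 only when H > 0.296/0.00651 = 45.5.
Without the predator, H → K = 28.6. Since 28.6 < 45.5, the predator cannot invade.

Threshold H = 45.5; K < 45.5, so no, the predator goes extinct.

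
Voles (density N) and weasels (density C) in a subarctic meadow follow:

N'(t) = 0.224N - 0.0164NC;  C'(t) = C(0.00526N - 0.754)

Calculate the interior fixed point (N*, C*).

N* ≈ 143, C* ≈ 13.7

Set dC/dt = 0 with C > 0: 0.00526N - 0.754 = 0, so N* = 0.754/0.00526 = 143.
Set dN/dt = 0 with N > 0: 0.224 - 0.0164C = 0, so C* = 0.224/0.0164 = 13.7.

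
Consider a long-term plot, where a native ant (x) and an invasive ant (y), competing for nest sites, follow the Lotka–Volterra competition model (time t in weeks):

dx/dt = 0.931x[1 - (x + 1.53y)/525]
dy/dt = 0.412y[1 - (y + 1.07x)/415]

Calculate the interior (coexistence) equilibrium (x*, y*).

Setting both brackets to zero gives the nullclines x + 1.53y = 525 and 1.07x + y = 415.
Substituting y = 415 - 1.07x into the first: x(1 - 1.53·1.07) = 525 - 1.53·415.
So x* = -110/-0.637 = 173, and then y* = 415 - 1.07·173 = 230.

x* ≈ 173, y* ≈ 230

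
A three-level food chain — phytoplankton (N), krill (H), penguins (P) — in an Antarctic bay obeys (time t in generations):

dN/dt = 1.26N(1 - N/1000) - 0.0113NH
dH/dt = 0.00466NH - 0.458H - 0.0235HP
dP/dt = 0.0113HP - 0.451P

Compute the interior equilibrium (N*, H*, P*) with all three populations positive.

From dP/dt = 0: 0.0113H* = 0.451, so H* = 39.9.
From dN/dt = 0: 1.26(1 - N*/1000) = 0.0113·39.9, giving N* = 1000·(1 - 0.358) = 642.
From dH/dt = 0: 0.00466·642 - 0.458 = 0.0235P*, so P* = 2.53/0.0235 = 108.

N* ≈ 642, H* ≈ 39.9, P* ≈ 108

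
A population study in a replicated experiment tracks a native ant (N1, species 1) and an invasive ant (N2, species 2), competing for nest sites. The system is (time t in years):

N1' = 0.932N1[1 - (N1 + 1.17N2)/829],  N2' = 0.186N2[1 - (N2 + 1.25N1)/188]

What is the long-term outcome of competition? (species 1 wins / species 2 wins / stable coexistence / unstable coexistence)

Compare the nullcline intercepts: K1/α12 = 829/1.17 = 709 > K2 = 188; K2/α21 = 188/1.25 = 150 < K1 = 829.
Since the inequalities point opposite ways, species 1 can invade but species 2 cannot.

species 1 excludes species 2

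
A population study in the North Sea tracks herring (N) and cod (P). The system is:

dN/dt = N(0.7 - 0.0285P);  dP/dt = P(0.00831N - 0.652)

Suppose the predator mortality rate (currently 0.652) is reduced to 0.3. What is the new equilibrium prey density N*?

N* ≈ 36.1

At the interior fixed point, setting dP/dt = 0 with P > 0 fixes N* = (predator death rate)/(NP coefficient) — independent of the other coefficients.
With the change, N* = 0.3/0.00831 = 36.1; it falls from 78.5.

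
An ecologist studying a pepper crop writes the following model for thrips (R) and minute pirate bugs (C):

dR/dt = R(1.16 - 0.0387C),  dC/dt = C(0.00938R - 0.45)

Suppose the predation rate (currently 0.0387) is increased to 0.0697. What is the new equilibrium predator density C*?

C* ≈ 16.6

At the interior fixed point, setting dR/dt = 0 with R > 0 fixes C* = (prey growth rate)/(RC coefficient) — independent of the other coefficients.
With the change, C* = 1.16/0.0697 = 16.6; it falls from 30.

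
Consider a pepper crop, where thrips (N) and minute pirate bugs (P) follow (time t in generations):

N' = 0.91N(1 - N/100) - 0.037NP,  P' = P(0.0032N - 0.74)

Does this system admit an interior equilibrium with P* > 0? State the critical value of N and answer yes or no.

Threshold N = 231; K < 231, so no, the predator goes extinct.

The predator equation gives dP/dt > 0 only when N > 0.74/0.0032 = 231.
Without the predator, N → K = 100. Since 100 < 231, the predator cannot invade.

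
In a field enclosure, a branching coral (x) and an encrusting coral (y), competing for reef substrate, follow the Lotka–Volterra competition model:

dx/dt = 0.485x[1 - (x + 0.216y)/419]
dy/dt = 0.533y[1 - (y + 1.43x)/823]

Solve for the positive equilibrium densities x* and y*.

Setting both brackets to zero gives the nullclines x + 0.216y = 419 and 1.43x + y = 823.
Substituting y = 823 - 1.43x into the first: x(1 - 0.216·1.43) = 419 - 0.216·823.
So x* = 241/0.691 = 349, and then y* = 823 - 1.43·349 = 324.

x* ≈ 349, y* ≈ 324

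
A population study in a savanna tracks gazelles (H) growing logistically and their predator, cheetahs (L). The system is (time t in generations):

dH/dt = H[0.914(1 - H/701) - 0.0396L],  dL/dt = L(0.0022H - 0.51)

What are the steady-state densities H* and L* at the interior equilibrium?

H* ≈ 232, L* ≈ 15.4

From dL/dt = 0 with L > 0: 0.0022H* = 0.51, so H* = 232.
Substitute into dH/dt = 0: 0.914(1 - 232/701) = 0.0396L*.
The bracket is 0.669, giving L* = 0.612/0.0396 = 15.4.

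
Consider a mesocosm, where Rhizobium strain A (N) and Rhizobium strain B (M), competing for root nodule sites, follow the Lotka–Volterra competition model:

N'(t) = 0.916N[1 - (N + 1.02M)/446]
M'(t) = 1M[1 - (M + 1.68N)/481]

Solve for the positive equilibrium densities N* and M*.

Setting both brackets to zero gives the nullclines N + 1.02M = 446 and 1.68N + M = 481.
Substituting M = 481 - 1.68N into the first: N(1 - 1.02·1.68) = 446 - 1.02·481.
So N* = -44.6/-0.714 = 62.5, and then M* = 481 - 1.68·62.5 = 376.

N* ≈ 62.5, M* ≈ 376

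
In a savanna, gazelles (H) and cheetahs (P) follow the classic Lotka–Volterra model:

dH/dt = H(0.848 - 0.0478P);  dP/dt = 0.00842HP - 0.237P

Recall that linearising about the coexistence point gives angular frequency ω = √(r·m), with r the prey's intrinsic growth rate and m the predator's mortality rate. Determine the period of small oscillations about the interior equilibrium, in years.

T ≈ 14 years

Here r = 0.848 and m = 0.237, so r·m = 0.201.
ω = √0.201 = 0.448 per year, hence T = 2π/ω ≈ 14 years.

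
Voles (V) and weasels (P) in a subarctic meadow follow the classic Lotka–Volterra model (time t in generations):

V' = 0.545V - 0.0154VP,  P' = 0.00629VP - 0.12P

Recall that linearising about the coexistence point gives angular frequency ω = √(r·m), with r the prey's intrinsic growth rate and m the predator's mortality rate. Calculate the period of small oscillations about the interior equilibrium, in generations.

Here r = 0.545 and m = 0.12, so r·m = 0.0654.
ω = √0.0654 = 0.256 per generation, hence T = 2π/ω ≈ 24.6 generations.

T ≈ 24.6 generations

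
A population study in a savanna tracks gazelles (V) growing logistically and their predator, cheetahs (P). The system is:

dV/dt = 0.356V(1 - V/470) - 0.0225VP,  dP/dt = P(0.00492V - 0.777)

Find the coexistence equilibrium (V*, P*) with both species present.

From dP/dt = 0 with P > 0: 0.00492V* = 0.777, so V* = 158.
Substitute into dV/dt = 0: 0.356(1 - 158/470) = 0.0225P*.
The bracket is 0.664, giving P* = 0.236/0.0225 = 10.5.

V* ≈ 158, P* ≈ 10.5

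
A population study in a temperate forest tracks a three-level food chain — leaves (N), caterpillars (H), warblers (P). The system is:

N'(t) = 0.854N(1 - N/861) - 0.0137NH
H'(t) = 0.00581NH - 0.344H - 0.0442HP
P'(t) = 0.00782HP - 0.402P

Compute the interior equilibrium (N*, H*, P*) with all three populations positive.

From dP/dt = 0: 0.00782H* = 0.402, so H* = 51.4.
From dN/dt = 0: 0.854(1 - N*/861) = 0.0137·51.4, giving N* = 861·(1 - 0.825) = 151.
From dH/dt = 0: 0.00581·151 - 0.344 = 0.0442P*, so P* = 0.533/0.0442 = 12.1.

N* ≈ 151, H* ≈ 51.4, P* ≈ 12.1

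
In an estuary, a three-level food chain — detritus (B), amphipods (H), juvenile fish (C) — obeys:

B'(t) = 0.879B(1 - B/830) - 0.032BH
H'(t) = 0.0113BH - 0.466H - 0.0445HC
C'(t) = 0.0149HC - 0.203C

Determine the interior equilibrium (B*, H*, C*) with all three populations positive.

B* ≈ 418, H* ≈ 13.6, C* ≈ 95.8

From dC/dt = 0: 0.0149H* = 0.203, so H* = 13.6.
From dB/dt = 0: 0.879(1 - B*/830) = 0.032·13.6, giving B* = 830·(1 - 0.496) = 418.
From dH/dt = 0: 0.0113·418 - 0.466 = 0.0445C*, so C* = 4.26/0.0445 = 95.8.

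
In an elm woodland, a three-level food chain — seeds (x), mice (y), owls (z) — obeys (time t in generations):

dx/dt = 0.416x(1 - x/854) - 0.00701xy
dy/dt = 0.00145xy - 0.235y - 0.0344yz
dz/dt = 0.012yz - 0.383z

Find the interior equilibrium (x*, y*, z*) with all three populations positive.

From dz/dt = 0: 0.012y* = 0.383, so y* = 31.9.
From dx/dt = 0: 0.416(1 - x*/854) = 0.00701·31.9, giving x* = 854·(1 - 0.538) = 395.
From dy/dt = 0: 0.00145·395 - 0.235 = 0.0344z*, so z* = 0.337/0.0344 = 9.81.

x* ≈ 395, y* ≈ 31.9, z* ≈ 9.81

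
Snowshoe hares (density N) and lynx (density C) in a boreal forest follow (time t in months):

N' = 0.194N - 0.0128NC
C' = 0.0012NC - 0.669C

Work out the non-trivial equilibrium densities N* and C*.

Set dC/dt = 0 with C > 0: 0.0012N - 0.669 = 0, so N* = 0.669/0.0012 = 558.
Set dN/dt = 0 with N > 0: 0.194 - 0.0128C = 0, so C* = 0.194/0.0128 = 15.2.

N* ≈ 558, C* ≈ 15.2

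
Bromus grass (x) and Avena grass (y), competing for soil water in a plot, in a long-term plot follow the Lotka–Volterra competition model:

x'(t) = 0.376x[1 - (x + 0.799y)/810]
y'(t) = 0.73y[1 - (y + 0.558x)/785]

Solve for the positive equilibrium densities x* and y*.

x* ≈ 330, y* ≈ 601

Setting both brackets to zero gives the nullclines x + 0.799y = 810 and 0.558x + y = 785.
Substituting y = 785 - 0.558x into the first: x(1 - 0.799·0.558) = 810 - 0.799·785.
So x* = 183/0.554 = 330, and then y* = 785 - 0.558·330 = 601.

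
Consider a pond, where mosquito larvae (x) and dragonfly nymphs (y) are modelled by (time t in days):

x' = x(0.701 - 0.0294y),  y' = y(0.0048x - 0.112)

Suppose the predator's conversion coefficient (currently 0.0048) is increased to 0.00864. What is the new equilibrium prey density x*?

x* ≈ 13

At the interior fixed point, setting dy/dt = 0 with y > 0 fixes x* = (predator death rate)/(xy coefficient) — independent of the other coefficients.
With the change, x* = 0.112/0.00864 = 13; it falls from 23.3.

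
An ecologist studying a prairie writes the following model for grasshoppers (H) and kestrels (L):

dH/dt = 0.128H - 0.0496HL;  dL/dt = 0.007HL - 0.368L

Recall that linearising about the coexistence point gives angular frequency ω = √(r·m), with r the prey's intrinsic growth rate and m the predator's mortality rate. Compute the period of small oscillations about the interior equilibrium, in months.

T ≈ 29 months

Here r = 0.128 and m = 0.368, so r·m = 0.0471.
ω = √0.0471 = 0.217 per month, hence T = 2π/ω ≈ 29 months.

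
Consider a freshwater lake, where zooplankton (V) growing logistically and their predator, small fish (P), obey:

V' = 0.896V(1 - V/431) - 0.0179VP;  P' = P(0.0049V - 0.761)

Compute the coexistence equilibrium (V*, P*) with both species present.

From dP/dt = 0 with P > 0: 0.0049V* = 0.761, so V* = 155.
Substitute into dV/dt = 0: 0.896(1 - 155/431) = 0.0179P*.
The bracket is 0.64, giving P* = 0.573/0.0179 = 32.

V* ≈ 155, P* ≈ 32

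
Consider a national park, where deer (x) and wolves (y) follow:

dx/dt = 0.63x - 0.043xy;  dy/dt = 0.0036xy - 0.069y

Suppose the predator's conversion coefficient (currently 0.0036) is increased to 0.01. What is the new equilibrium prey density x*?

x* ≈ 6.9

At the interior fixed point, setting dy/dt = 0 with y > 0 fixes x* = (predator death rate)/(xy coefficient) — independent of the other coefficients.
With the change, x* = 0.069/0.01 = 6.9; it falls from 19.2.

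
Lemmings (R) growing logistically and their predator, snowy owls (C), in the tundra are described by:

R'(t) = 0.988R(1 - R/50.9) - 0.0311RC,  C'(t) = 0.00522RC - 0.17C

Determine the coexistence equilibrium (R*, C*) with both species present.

From dC/dt = 0 with C > 0: 0.00522R* = 0.17, so R* = 32.6.
Substitute into dR/dt = 0: 0.988(1 - 32.6/50.9) = 0.0311C*.
The bracket is 0.36, giving C* = 0.356/0.0311 = 11.4.

R* ≈ 32.6, C* ≈ 11.4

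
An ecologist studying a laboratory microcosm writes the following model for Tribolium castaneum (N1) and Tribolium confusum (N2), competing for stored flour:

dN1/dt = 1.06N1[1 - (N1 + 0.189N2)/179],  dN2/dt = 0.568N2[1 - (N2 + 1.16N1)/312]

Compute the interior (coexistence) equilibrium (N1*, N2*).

Setting both brackets to zero gives the nullclines N1 + 0.189N2 = 179 and 1.16N1 + N2 = 312.
Substituting N2 = 312 - 1.16N1 into the first: N1(1 - 0.189·1.16) = 179 - 0.189·312.
So N1* = 120/0.781 = 154, and then N2* = 312 - 1.16·154 = 134.

N1* ≈ 154, N2* ≈ 134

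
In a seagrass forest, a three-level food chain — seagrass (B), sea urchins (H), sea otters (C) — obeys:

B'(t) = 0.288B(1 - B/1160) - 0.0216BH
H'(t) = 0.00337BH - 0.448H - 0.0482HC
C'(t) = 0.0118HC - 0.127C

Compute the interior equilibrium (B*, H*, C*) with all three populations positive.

B* ≈ 224, H* ≈ 10.8, C* ≈ 6.34

From dC/dt = 0: 0.0118H* = 0.127, so H* = 10.8.
From dB/dt = 0: 0.288(1 - B*/1160) = 0.0216·10.8, giving B* = 1160·(1 - 0.807) = 224.
From dH/dt = 0: 0.00337·224 - 0.448 = 0.0482C*, so C* = 0.306/0.0482 = 6.34.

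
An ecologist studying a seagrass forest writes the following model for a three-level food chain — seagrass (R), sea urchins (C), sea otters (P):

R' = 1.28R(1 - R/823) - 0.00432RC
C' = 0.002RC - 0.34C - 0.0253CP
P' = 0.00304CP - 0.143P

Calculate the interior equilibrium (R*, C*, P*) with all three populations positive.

From dP/dt = 0: 0.00304C* = 0.143, so C* = 47.
From dR/dt = 0: 1.28(1 - R*/823) = 0.00432·47, giving R* = 823·(1 - 0.159) = 692.
From dC/dt = 0: 0.002·692 - 0.34 = 0.0253P*, so P* = 1.04/0.0253 = 41.3.

R* ≈ 692, C* ≈ 47, P* ≈ 41.3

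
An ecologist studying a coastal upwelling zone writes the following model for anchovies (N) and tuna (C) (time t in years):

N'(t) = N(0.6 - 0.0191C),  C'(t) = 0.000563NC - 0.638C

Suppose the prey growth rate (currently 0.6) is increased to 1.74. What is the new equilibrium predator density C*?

C* ≈ 91.1

At the interior fixed point, setting dN/dt = 0 with N > 0 fixes C* = (prey growth rate)/(NC coefficient) — independent of the other coefficients.
With the change, C* = 1.74/0.0191 = 91.1; it rises from 31.4.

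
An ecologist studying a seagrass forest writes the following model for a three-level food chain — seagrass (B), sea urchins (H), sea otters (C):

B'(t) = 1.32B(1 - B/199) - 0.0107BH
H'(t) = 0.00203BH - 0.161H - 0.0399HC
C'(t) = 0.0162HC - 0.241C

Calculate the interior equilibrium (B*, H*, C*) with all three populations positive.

B* ≈ 175, H* ≈ 14.9, C* ≈ 4.87

From dC/dt = 0: 0.0162H* = 0.241, so H* = 14.9.
From dB/dt = 0: 1.32(1 - B*/199) = 0.0107·14.9, giving B* = 199·(1 - 0.121) = 175.
From dH/dt = 0: 0.00203·175 - 0.161 = 0.0399C*, so C* = 0.194/0.0399 = 4.87.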